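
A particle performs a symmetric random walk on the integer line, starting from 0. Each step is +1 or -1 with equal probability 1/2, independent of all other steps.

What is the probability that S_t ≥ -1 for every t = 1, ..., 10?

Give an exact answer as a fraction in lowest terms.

Let f(t,s) = #length-t paths at position s with S_1..S_t all ≥ -1.
f(t,s) = f(t-1,s-1) + f(t-1,s+1) for s ≥ -1; f(t,s) = 0 for s < -1.
t=0: f(0,0)=1
t=1: f(1,-1)=1 f(1,1)=1
t=2: f(2,0)=2 f(2,2)=1
t=3: f(3,-1)=2 f(3,1)=3 f(3,3)=1
t=4: f(4,0)=5 f(4,2)=4 f(4,4)=1
t=5: f(5,-1)=5 f(5,1)=9 f(5,3)=5 f(5,5)=1
t=6: f(6,0)=14 f(6,2)=14 f(6,4)=6 f(6,6)=1
t=7: f(7,-1)=14 f(7,1)=28 f(7,3)=20 f(7,5)=7 f(7,7)=1
t=8: f(8,0)=42 f(8,2)=48 f(8,4)=27 f(8,6)=8 f(8,8)=1
t=9: f(9,-1)=42 f(9,1)=90 f(9,3)=75 f(9,5)=35 f(9,7)=9 f(9,9)=1
t=10: f(10,0)=132 f(10,2)=165 f(10,4)=110 f(10,6)=44 f(10,8)=10 f(10,10)=1
Σ_s f(10,s) = 462
P = 462/1024 = 231/512

Answer: 231/512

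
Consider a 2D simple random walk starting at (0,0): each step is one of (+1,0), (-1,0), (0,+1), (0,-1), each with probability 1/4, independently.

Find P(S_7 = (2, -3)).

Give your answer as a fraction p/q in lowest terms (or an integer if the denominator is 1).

Answer: 245/16384

Derivation:
Let h be the number of horizontal steps (so 7-h are vertical). To end at (2,-3) need (h+2)/2 right-steps and ((7-h)-3)/2 up-steps.
Sum over h with 2 ≤ h ≤ 4, h ≡ 0 (mod 2), 7-h ≡ 1 (mod 2):
h=2: C(7,2)·C(2,2)·C(5,1) = 21·1·5 = 105
h=4: C(7,4)·C(4,3)·C(3,0) = 35·4·1 = 140
Total favorable: 245
Total paths: 4^7 = 16384
P = 245/16384 = 245/16384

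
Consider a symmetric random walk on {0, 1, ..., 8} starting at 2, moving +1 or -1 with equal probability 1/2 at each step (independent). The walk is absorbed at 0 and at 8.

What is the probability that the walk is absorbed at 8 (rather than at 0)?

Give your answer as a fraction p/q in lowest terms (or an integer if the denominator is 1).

Symmetric walk (p = 1/2): the harmonic-function argument gives P(hit 8 before 0 | start at 2) = a/N.
P = 2/8 = 1/4

Answer: 1/4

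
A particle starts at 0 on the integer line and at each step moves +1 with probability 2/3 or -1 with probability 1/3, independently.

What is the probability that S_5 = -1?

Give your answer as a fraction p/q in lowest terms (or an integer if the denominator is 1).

Answer: 40/243

Derivation:
To reach position -1 after 5 steps: need 2 steps of +1 and 3 steps of -1.
Number of such sequences: C(5,2) = 10
Each has probability (2/3)^2 · (1/3)^3 = 4/243
P = 10 · 4/243 = 40/243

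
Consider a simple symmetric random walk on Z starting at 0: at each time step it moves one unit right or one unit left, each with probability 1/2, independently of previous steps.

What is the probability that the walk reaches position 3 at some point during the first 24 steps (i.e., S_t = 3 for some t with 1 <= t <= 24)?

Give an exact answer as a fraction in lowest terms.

Answer: 2270193/4194304

Derivation:
Count via complement. Let g(t,s) = #length-t paths at position s with S_1..S_t all ≠ 3.
g(t,s) = g(t-1,s-1) + g(t-1,s+1) for s ≠ 3; g(t,3) = 0.
t=0: g(0,0)=1
t=1: g(1,-1)=1 g(1,1)=1
t=2: g(2,-2)=1 g(2,0)=2 g(2,2)=1
t=3: g(3,-3)=1 g(3,-1)=3 g(3,1)=3
t=4: g(4,-4)=1 g(4,-2)=4 g(4,0)=6 g(4,2)=3
t=5: g(5,-5)=1 g(5,-3)=5 g(5,-1)=10 g(5,1)=9
t=6: g(6,-6)=1 g(6,-4)=6 g(6,-2)=15 g(6,0)=19 g(6,2)=9
t=7: g(7,-7)=1 g(7,-5)=7 g(7,-3)=21 g(7,-1)=34 g(7,1)=28
t=8: g(8,-8)=1 g(8,-6)=8 g(8,-4)=28 g(8,-2)=55 g(8,0)=62 g(8,2)=28
t=9: g(9,-9)=1 g(9,-7)=9 g(9,-5)=36 g(9,-3)=83 g(9,-1)=117 g(9,1)=90
t=10: g(10,-10)=1 g(10,-8)=10 g(10,-6)=45 g(10,-4)=119 g(10,-2)=200 g(10,0)=207 g(10,2)=90
t=11: g(11,-11)=1 g(11,-9)=11 g(11,-7)=55 g(11,-5)=164 g(11,-3)=319 g(11,-1)=407 g(11,1)=297
t=12: g(12,-12)=1 g(12,-10)=12 g(12,-8)=66 g(12,-6)=219 g(12,-4)=483 g(12,-2)=726 g(12,0)=704 g(12,2)=297
t=13: g(13,-13)=1 g(13,-11)=13 g(13,-9)=78 g(13,-7)=285 g(13,-5)=702 g(13,-3)=1209 g(13,-1)=1430 g(13,1)=1001
t=14: g(14,-14)=1 g(14,-12)=14 g(14,-10)=91 g(14,-8)=363 g(14,-6)=987 g(14,-4)=1911 g(14,-2)=2639 g(14,0)=2431 g(14,2)=1001
t=15: g(15,-15)=1 g(15,-13)=15 g(15,-11)=105 g(15,-9)=454 g(15,-7)=1350 g(15,-5)=2898 g(15,-3)=4550 g(15,-1)=5070 g(15,1)=3432
t=16: g(16,-16)=1 g(16,-14)=16 g(16,-12)=120 g(16,-10)=559 g(16,-8)=1804 g(16,-6)=4248 g(16,-4)=7448 g(16,-2)=9620 g(16,0)=8502 g(16,2)=3432
t=17: g(17,-17)=1 g(17,-15)=17 g(17,-13)=136 g(17,-11)=679 g(17,-9)=2363 g(17,-7)=6052 g(17,-5)=11696 g(17,-3)=17068 g(17,-1)=18122 g(17,1)=11934
t=18: g(18,-18)=1 g(18,-16)=18 g(18,-14)=153 g(18,-12)=815 g(18,-10)=3042 g(18,-8)=8415 g(18,-6)=17748 g(18,-4)=28764 g(18,-2)=35190 g(18,0)=30056 g(18,2)=11934
t=19: g(19,-19)=1 g(19,-17)=19 g(19,-15)=171 g(19,-13)=968 g(19,-11)=3857 g(19,-9)=11457 g(19,-7)=26163 g(19,-5)=46512 g(19,-3)=63954 g(19,-1)=65246 g(19,1)=41990
t=20: g(20,-20)=1 g(20,-18)=20 g(20,-16)=190 g(20,-14)=1139 g(20,-12)=4825 g(20,-10)=15314 g(20,-8)=37620 g(20,-6)=72675 g(20,-4)=110466 g(20,-2)=129200 g(20,0)=107236 g(20,2)=41990
t=21: g(21,-21)=1 g(21,-19)=21 g(21,-17)=210 g(21,-15)=1329 g(21,-13)=5964 g(21,-11)=20139 g(21,-9)=52934 g(21,-7)=110295 g(21,-5)=183141 g(21,-3)=239666 g(21,-1)=236436 g(21,1)=149226
t=22: g(22,-22)=1 g(22,-20)=22 g(22,-18)=231 g(22,-16)=1539 g(22,-14)=7293 g(22,-12)=26103 g(22,-10)=73073 g(22,-8)=163229 g(22,-6)=293436 g(22,-4)=422807 g(22,-2)=476102 g(22,0)=385662 g(22,2)=149226
t=23: g(23,-23)=1 g(23,-21)=23 g(23,-19)=253 g(23,-17)=1770 g(23,-15)=8832 g(23,-13)=33396 g(23,-11)=99176 g(23,-9)=236302 g(23,-7)=456665 g(23,-5)=716243 g(23,-3)=898909 g(23,-1)=861764 g(23,1)=534888
t=24: g(24,-24)=1 g(24,-22)=24 g(24,-20)=276 g(24,-18)=2023 g(24,-16)=10602 g(24,-14)=42228 g(24,-12)=132572 g(24,-10)=335478 g(24,-8)=692967 g(24,-6)=1172908 g(24,-4)=1615152 g(24,-2)=1760673 g(24,0)=1396652 g(24,2)=534888
Paths never hitting 3: Σ_s g(24,s) = 7696444
Paths hitting 3: 2^24 - 7696444 = 9080772
P = 9080772/16777216 = 2270193/4194304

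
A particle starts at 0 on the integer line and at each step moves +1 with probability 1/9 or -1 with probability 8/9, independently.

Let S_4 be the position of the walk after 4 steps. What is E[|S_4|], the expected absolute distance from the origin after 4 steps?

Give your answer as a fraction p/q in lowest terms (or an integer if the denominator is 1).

S_4 takes values m ≡ 0 (mod 2) with |m| ≤ 4; P(S_4=m) = C(4,(4+m)/2) · (1/9)^((4+m)/2) · (8/9)^((4-m)/2).
Distribution: P(S=-4)=4096/6561, P(S=-2)=2048/6561, P(S=0)=128/2187, P(S=2)=32/6561, P(S=4)=1/6561
E[|S_4|] = Σ_m |m|·P(S_4=m) = 20548/6561

Answer: 20548/6561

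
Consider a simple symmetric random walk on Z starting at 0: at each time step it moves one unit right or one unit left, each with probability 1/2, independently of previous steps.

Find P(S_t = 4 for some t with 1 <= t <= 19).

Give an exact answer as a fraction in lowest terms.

Answer: 11773/32768

Derivation:
Count via complement. Let g(t,s) = #length-t paths at position s with S_1..S_t all ≠ 4.
g(t,s) = g(t-1,s-1) + g(t-1,s+1) for s ≠ 4; g(t,4) = 0.
t=0: g(0,0)=1
t=1: g(1,-1)=1 g(1,1)=1
t=2: g(2,-2)=1 g(2,0)=2 g(2,2)=1
t=3: g(3,-3)=1 g(3,-1)=3 g(3,1)=3 g(3,3)=1
t=4: g(4,-4)=1 g(4,-2)=4 g(4,0)=6 g(4,2)=4
t=5: g(5,-5)=1 g(5,-3)=5 g(5,-1)=10 g(5,1)=10 g(5,3)=4
t=6: g(6,-6)=1 g(6,-4)=6 g(6,-2)=15 g(6,0)=20 g(6,2)=14
t=7: g(7,-7)=1 g(7,-5)=7 g(7,-3)=21 g(7,-1)=35 g(7,1)=34 g(7,3)=14
t=8: g(8,-8)=1 g(8,-6)=8 g(8,-4)=28 g(8,-2)=56 g(8,0)=69 g(8,2)=48
t=9: g(9,-9)=1 g(9,-7)=9 g(9,-5)=36 g(9,-3)=84 g(9,-1)=125 g(9,1)=117 g(9,3)=48
t=10: g(10,-10)=1 g(10,-8)=10 g(10,-6)=45 g(10,-4)=120 g(10,-2)=209 g(10,0)=242 g(10,2)=165
t=11: g(11,-11)=1 g(11,-9)=11 g(11,-7)=55 g(11,-5)=165 g(11,-3)=329 g(11,-1)=451 g(11,1)=407 g(11,3)=165
t=12: g(12,-12)=1 g(12,-10)=12 g(12,-8)=66 g(12,-6)=220 g(12,-4)=494 g(12,-2)=780 g(12,0)=858 g(12,2)=572
t=13: g(13,-13)=1 g(13,-11)=13 g(13,-9)=78 g(13,-7)=286 g(13,-5)=714 g(13,-3)=1274 g(13,-1)=1638 g(13,1)=1430 g(13,3)=572
t=14: g(14,-14)=1 g(14,-12)=14 g(14,-10)=91 g(14,-8)=364 g(14,-6)=1000 g(14,-4)=1988 g(14,-2)=2912 g(14,0)=3068 g(14,2)=2002
t=15: g(15,-15)=1 g(15,-13)=15 g(15,-11)=105 g(15,-9)=455 g(15,-7)=1364 g(15,-5)=2988 g(15,-3)=4900 g(15,-1)=5980 g(15,1)=5070 g(15,3)=2002
t=16: g(16,-16)=1 g(16,-14)=16 g(16,-12)=120 g(16,-10)=560 g(16,-8)=1819 g(16,-6)=4352 g(16,-4)=7888 g(16,-2)=10880 g(16,0)=11050 g(16,2)=7072
t=17: g(17,-17)=1 g(17,-15)=17 g(17,-13)=136 g(17,-11)=680 g(17,-9)=2379 g(17,-7)=6171 g(17,-5)=12240 g(17,-3)=18768 g(17,-1)=21930 g(17,1)=18122 g(17,3)=7072
t=18: g(18,-18)=1 g(18,-16)=18 g(18,-14)=153 g(18,-12)=816 g(18,-10)=3059 g(18,-8)=8550 g(18,-6)=18411 g(18,-4)=31008 g(18,-2)=40698 g(18,0)=40052 g(18,2)=25194
t=19: g(19,-19)=1 g(19,-17)=19 g(19,-15)=171 g(19,-13)=969 g(19,-11)=3875 g(19,-9)=11609 g(19,-7)=26961 g(19,-5)=49419 g(19,-3)=71706 g(19,-1)=80750 g(19,1)=65246 g(19,3)=25194
Paths never hitting 4: Σ_s g(19,s) = 335920
Paths hitting 4: 2^19 - 335920 = 188368
P = 188368/524288 = 11773/32768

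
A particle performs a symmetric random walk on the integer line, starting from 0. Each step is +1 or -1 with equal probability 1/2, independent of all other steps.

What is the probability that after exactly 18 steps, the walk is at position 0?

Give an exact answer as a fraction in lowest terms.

To return to 0 after 18 steps: need exactly 9 steps of +1 and 9 of -1.
Favorable paths: C(18,9) = 48620
Total paths: 2^18 = 262144
P = 48620/262144 = 12155/65536

Answer: 12155/65536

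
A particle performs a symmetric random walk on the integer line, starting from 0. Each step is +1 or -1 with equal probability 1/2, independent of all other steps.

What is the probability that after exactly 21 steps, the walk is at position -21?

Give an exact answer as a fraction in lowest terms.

To reach position -21 after 21 steps: need 0 steps of +1 and 21 of -1.
Favorable paths: C(21,0) = 1
Total paths: 2^21 = 2097152
P = 1/2097152 = 1/2097152

Answer: 1/2097152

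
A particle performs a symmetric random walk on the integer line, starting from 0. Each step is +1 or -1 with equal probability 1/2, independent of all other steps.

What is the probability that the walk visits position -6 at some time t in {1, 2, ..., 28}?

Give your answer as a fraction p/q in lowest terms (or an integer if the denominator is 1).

Answer: 35558423/134217728

Derivation:
Count via complement. Let g(t,s) = #length-t paths at position s with S_1..S_t all ≠ -6.
g(t,s) = g(t-1,s-1) + g(t-1,s+1) for s ≠ -6; g(t,-6) = 0.
t=0: g(0,0)=1
t=1: g(1,-1)=1 g(1,1)=1
t=2: g(2,-2)=1 g(2,0)=2 g(2,2)=1
t=3: g(3,-3)=1 g(3,-1)=3 g(3,1)=3 g(3,3)=1
t=4: g(4,-4)=1 g(4,-2)=4 g(4,0)=6 g(4,2)=4 g(4,4)=1
t=5: g(5,-5)=1 g(5,-3)=5 g(5,-1)=10 g(5,1)=10 g(5,3)=5 g(5,5)=1
t=6: g(6,-4)=6 g(6,-2)=15 g(6,0)=20 g(6,2)=15 g(6,4)=6 g(6,6)=1
t=7: g(7,-5)=6 g(7,-3)=21 g(7,-1)=35 g(7,1)=35 g(7,3)=21 g(7,5)=7 g(7,7)=1
t=8: g(8,-4)=27 g(8,-2)=56 g(8,0)=70 g(8,2)=56 g(8,4)=28 g(8,6)=8 g(8,8)=1
t=9: g(9,-5)=27 g(9,-3)=83 g(9,-1)=126 g(9,1)=126 g(9,3)=84 g(9,5)=36 g(9,7)=9 g(9,9)=1
t=10: g(10,-4)=110 g(10,-2)=209 g(10,0)=252 g(10,2)=210 g(10,4)=120 g(10,6)=45 g(10,8)=10 g(10,10)=1
t=11: g(11,-5)=110 g(11,-3)=319 g(11,-1)=461 g(11,1)=462 g(11,3)=330 g(11,5)=165 g(11,7)=55 g(11,9)=11 g(11,11)=1
t=12: g(12,-4)=429 g(12,-2)=780 g(12,0)=923 g(12,2)=792 g(12,4)=495 g(12,6)=220 g(12,8)=66 g(12,10)=12 g(12,12)=1
t=13: g(13,-5)=429 g(13,-3)=1209 g(13,-1)=1703 g(13,1)=1715 g(13,3)=1287 g(13,5)=715 g(13,7)=286 g(13,9)=78 g(13,11)=13 g(13,13)=1
t=14: g(14,-4)=1638 g(14,-2)=2912 g(14,0)=3418 g(14,2)=3002 g(14,4)=2002 g(14,6)=1001 g(14,8)=364 g(14,10)=91 g(14,12)=14 g(14,14)=1
t=15: g(15,-5)=1638 g(15,-3)=4550 g(15,-1)=6330 g(15,1)=6420 g(15,3)=5004 g(15,5)=3003 g(15,7)=1365 g(15,9)=455 g(15,11)=105 g(15,13)=15 g(15,15)=1
t=16: g(16,-4)=6188 g(16,-2)=10880 g(16,0)=12750 g(16,2)=11424 g(16,4)=8007 g(16,6)=4368 g(16,8)=1820 g(16,10)=560 g(16,12)=120 g(16,14)=16 g(16,16)=1
t=17: g(17,-5)=6188 g(17,-3)=17068 g(17,-1)=23630 g(17,1)=24174 g(17,3)=19431 g(17,5)=12375 g(17,7)=6188 g(17,9)=2380 g(17,11)=680 g(17,13)=136 g(17,15)=17 g(17,17)=1
t=18: g(18,-4)=23256 g(18,-2)=40698 g(18,0)=47804 g(18,2)=43605 g(18,4)=31806 g(18,6)=18563 g(18,8)=8568 g(18,10)=3060 g(18,12)=816 g(18,14)=153 g(18,16)=18 g(18,18)=1
t=19: g(19,-5)=23256 g(19,-3)=63954 g(19,-1)=88502 g(19,1)=91409 g(19,3)=75411 g(19,5)=50369 g(19,7)=27131 g(19,9)=11628 g(19,11)=3876 g(19,13)=969 g(19,15)=171 g(19,17)=19 g(19,19)=1
t=20: g(20,-4)=87210 g(20,-2)=152456 g(20,0)=179911 g(20,2)=166820 g(20,4)=125780 g(20,6)=77500 g(20,8)=38759 g(20,10)=15504 g(20,12)=4845 g(20,14)=1140 g(20,16)=190 g(20,18)=20 g(20,20)=1
t=21: g(21,-5)=87210 g(21,-3)=239666 g(21,-1)=332367 g(21,1)=346731 g(21,3)=292600 g(21,5)=203280 g(21,7)=116259 g(21,9)=54263 g(21,11)=20349 g(21,13)=5985 g(21,15)=1330 g(21,17)=210 g(21,19)=21 g(21,21)=1
t=22: g(22,-4)=326876 g(22,-2)=572033 g(22,0)=679098 g(22,2)=639331 g(22,4)=495880 g(22,6)=319539 g(22,8)=170522 g(22,10)=74612 g(22,12)=26334 g(22,14)=7315 g(22,16)=1540 g(22,18)=231 g(22,20)=22 g(22,22)=1
t=23: g(23,-5)=326876 g(23,-3)=898909 g(23,-1)=1251131 g(23,1)=1318429 g(23,3)=1135211 g(23,5)=815419 g(23,7)=490061 g(23,9)=245134 g(23,11)=100946 g(23,13)=33649 g(23,15)=8855 g(23,17)=1771 g(23,19)=253 g(23,21)=23 g(23,23)=1
t=24: g(24,-4)=1225785 g(24,-2)=2150040 g(24,0)=2569560 g(24,2)=2453640 g(24,4)=1950630 g(24,6)=1305480 g(24,8)=735195 g(24,10)=346080 g(24,12)=134595 g(24,14)=42504 g(24,16)=10626 g(24,18)=2024 g(24,20)=276 g(24,22)=24 g(24,24)=1
t=25: g(25,-5)=1225785 g(25,-3)=3375825 g(25,-1)=4719600 g(25,1)=5023200 g(25,3)=4404270 g(25,5)=3256110 g(25,7)=2040675 g(25,9)=1081275 g(25,11)=480675 g(25,13)=177099 g(25,15)=53130 g(25,17)=12650 g(25,19)=2300 g(25,21)=300 g(25,23)=25 g(25,25)=1
t=26: g(26,-4)=4601610 g(26,-2)=8095425 g(26,0)=9742800 g(26,2)=9427470 g(26,4)=7660380 g(26,6)=5296785 g(26,8)=3121950 g(26,10)=1561950 g(26,12)=657774 g(26,14)=230229 g(26,16)=65780 g(26,18)=14950 g(26,20)=2600 g(26,22)=325 g(26,24)=26 g(26,26)=1
t=27: g(27,-5)=4601610 g(27,-3)=12697035 g(27,-1)=17838225 g(27,1)=19170270 g(27,3)=17087850 g(27,5)=12957165 g(27,7)=8418735 g(27,9)=4683900 g(27,11)=2219724 g(27,13)=888003 g(27,15)=296009 g(27,17)=80730 g(27,19)=17550 g(27,21)=2925 g(27,23)=351 g(27,25)=27 g(27,27)=1
t=28: g(28,-4)=17298645 g(28,-2)=30535260 g(28,0)=37008495 g(28,2)=36258120 g(28,4)=30045015 g(28,6)=21375900 g(28,8)=13102635 g(28,10)=6903624 g(28,12)=3107727 g(28,14)=1184012 g(28,16)=376739 g(28,18)=98280 g(28,20)=20475 g(28,22)=3276 g(28,24)=378 g(28,26)=28 g(28,28)=1
Paths never hitting -6: Σ_s g(28,s) = 197318610
Paths hitting -6: 2^28 - 197318610 = 71116846
P = 71116846/268435456 = 35558423/134217728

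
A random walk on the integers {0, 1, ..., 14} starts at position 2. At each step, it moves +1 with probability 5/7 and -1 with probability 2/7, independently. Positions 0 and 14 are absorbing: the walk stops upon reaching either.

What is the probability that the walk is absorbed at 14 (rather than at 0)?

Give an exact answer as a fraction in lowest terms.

Biased walk: p = 5/7, q = 2/7, r = q/p = 2/5
Gambler's ruin: P(hit 14 before 0 | start at 2) = (1 - r^a)/(1 - r^N)
r^2 = 4/25; r^14 = 16384/6103515625
P = (1 - 4/25) / (1 - 16384/6103515625) = 21/25 / 6103499241/6103515625 = 244140625/290642821

Answer: 244140625/290642821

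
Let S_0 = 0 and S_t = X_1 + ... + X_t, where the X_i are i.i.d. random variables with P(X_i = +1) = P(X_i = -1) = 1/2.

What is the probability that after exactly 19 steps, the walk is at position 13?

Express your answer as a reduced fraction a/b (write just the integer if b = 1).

To reach position 13 after 19 steps: need 16 steps of +1 and 3 of -1.
Favorable paths: C(19,16) = 969
Total paths: 2^19 = 524288
P = 969/524288 = 969/524288

Answer: 969/524288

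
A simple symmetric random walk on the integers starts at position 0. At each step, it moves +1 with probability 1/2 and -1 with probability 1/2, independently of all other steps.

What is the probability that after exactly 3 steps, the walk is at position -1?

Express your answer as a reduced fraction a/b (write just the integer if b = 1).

Answer: 3/8

Derivation:
To reach position -1 after 3 steps: need 1 step of +1 and 2 of -1.
Favorable paths: C(3,1) = 3
Total paths: 2^3 = 8
P = 3/8 = 3/8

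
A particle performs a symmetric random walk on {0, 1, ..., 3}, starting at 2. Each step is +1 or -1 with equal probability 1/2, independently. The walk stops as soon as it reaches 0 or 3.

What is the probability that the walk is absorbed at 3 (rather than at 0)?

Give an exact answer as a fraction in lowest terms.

Symmetric walk (p = 1/2): the harmonic-function argument gives P(hit 3 before 0 | start at 2) = a/N.
P = 2/3 = 2/3

Answer: 2/3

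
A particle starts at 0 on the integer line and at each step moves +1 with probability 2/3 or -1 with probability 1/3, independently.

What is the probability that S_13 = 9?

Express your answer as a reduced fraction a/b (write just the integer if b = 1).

Answer: 53248/531441

Derivation:
To reach position 9 after 13 steps: need 11 steps of +1 and 2 steps of -1.
Number of such sequences: C(13,11) = 78
Each has probability (2/3)^11 · (1/3)^2 = 2048/1594323
P = 78 · 2048/1594323 = 53248/531441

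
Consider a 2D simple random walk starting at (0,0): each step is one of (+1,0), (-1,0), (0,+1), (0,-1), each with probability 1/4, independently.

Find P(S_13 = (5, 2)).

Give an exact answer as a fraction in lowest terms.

Answer: 184041/33554432

Derivation:
Let h be the number of horizontal steps (so 13-h are vertical). To end at (5,2) need (h+5)/2 right-steps and ((13-h)+2)/2 up-steps.
Sum over h with 5 ≤ h ≤ 11, h ≡ 1 (mod 2), 13-h ≡ 0 (mod 2):
h=5: C(13,5)·C(5,5)·C(8,5) = 1287·1·56 = 72072
h=7: C(13,7)·C(7,6)·C(6,4) = 1716·7·15 = 180180
h=9: C(13,9)·C(9,7)·C(4,3) = 715·36·4 = 102960
h=11: C(13,11)·C(11,8)·C(2,2) = 78·165·1 = 12870
Total favorable: 368082
Total paths: 4^13 = 67108864
P = 368082/67108864 = 184041/33554432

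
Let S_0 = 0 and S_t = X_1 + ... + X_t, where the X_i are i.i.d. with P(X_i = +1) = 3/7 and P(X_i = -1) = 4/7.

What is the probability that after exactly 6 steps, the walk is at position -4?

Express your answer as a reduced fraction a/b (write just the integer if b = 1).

Answer: 18432/117649

Derivation:
To reach position -4 after 6 steps: need 1 step of +1 and 5 steps of -1.
Number of such sequences: C(6,1) = 6
Each has probability (3/7)^1 · (4/7)^5 = 3072/117649
P = 6 · 3072/117649 = 18432/117649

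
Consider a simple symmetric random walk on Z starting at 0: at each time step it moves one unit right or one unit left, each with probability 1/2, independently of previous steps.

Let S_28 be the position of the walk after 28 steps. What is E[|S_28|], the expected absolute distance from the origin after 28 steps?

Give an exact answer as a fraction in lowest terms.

S_28 takes values m ≡ 0 (mod 2) with |m| ≤ 28; P(S_28=m) = C(28,(28+m)/2)/2^28.
Total paths: 2^28 = 268435456
Distribution: P(S=-28)=1/268435456, P(S=-26)=28/268435456, P(S=-24)=378/268435456, P(S=-22)=3276/268435456, P(S=-20)=20475/268435456, P(S=-18)=98280/268435456, P(S=-16)=376740/268435456, P(S=-14)=1184040/268435456, P(S=-12)=3108105/268435456, P(S=-10)=6906900/268435456, P(S=-8)=13123110/268435456, P(S=-6)=21474180/268435456, P(S=-4)=30421755/268435456, P(S=-2)=37442160/268435456, P(S=0)=40116600/268435456, P(S=2)=37442160/268435456, P(S=4)=30421755/268435456, P(S=6)=21474180/268435456, P(S=8)=13123110/268435456, P(S=10)=6906900/268435456, P(S=12)=3108105/268435456, P(S=14)=1184040/268435456, P(S=16)=376740/268435456, P(S=18)=98280/268435456, P(S=20)=20475/268435456, P(S=22)=3276/268435456, P(S=24)=378/268435456, P(S=26)=28/268435456, P(S=28)=1/268435456
E[|S_28|] = Σ_m |m|·P(S_28=m) = 1123264800/268435456 = 35102025/8388608

Answer: 35102025/8388608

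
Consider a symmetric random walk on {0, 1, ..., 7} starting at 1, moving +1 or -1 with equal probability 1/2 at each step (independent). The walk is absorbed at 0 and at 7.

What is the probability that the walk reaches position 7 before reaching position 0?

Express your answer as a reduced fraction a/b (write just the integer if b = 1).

Answer: 1/7

Derivation:
Symmetric walk (p = 1/2): the harmonic-function argument gives P(hit 7 before 0 | start at 1) = a/N.
P = 1/7 = 1/7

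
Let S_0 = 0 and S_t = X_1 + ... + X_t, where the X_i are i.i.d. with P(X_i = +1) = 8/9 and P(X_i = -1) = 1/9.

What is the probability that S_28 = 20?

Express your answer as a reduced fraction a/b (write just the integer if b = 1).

Answer: 10743383748528442861158400/58149737003040059690390169

Derivation:
To reach position 20 after 28 steps: need 24 steps of +1 and 4 steps of -1.
Number of such sequences: C(28,24) = 20475
Each has probability (8/9)^24 · (1/9)^4 = 4722366482869645213696/523347633027360537213511521
P = 20475 · 4722366482869645213696/523347633027360537213511521 = 10743383748528442861158400/58149737003040059690390169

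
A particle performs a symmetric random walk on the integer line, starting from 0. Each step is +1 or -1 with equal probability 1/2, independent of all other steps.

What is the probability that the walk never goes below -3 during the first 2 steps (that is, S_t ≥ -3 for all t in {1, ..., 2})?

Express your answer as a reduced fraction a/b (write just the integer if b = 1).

Answer: 1

Derivation:
Let f(t,s) = #length-t paths at position s with S_1..S_t all ≥ -3.
f(t,s) = f(t-1,s-1) + f(t-1,s+1) for s ≥ -3; f(t,s) = 0 for s < -3.
t=0: f(0,0)=1
t=1: f(1,-1)=1 f(1,1)=1
t=2: f(2,-2)=1 f(2,0)=2 f(2,2)=1
Σ_s f(2,s) = 4
P = 4/4 = 1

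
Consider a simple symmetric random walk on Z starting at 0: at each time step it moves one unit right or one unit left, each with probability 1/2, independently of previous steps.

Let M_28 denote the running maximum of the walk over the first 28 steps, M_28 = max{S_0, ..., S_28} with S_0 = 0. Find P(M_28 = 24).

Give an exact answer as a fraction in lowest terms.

Answer: 189/134217728

Derivation:
Let M_28 = max(S_0,...,S_28). Use the reflection principle: for j ≥ 1, #{paths with M_28 ≥ j} = #{S_28 ≥ j} + #{S_28 ≥ j+1}.
By reflection, #{M_28 ≥ 24} = #{S_28 ≥ 24} + #{S_28 ≥ 25} = 407 + 29 = 436.
#{M_28 ≥ 25} = #{S_28 ≥ 25} + #{S_28 ≥ 26} = 29 + 29 = 58.
#{M_28 = 24} = 436 - 58 = 378.
P(M_28 = 24) = 378/268435456 = 189/134217728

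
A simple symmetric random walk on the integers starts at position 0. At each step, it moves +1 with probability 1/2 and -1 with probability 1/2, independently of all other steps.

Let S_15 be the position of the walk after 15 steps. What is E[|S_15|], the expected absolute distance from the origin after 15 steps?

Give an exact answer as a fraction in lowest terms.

S_15 takes values m ≡ 1 (mod 2) with |m| ≤ 15; P(S_15=m) = C(15,(15+m)/2)/2^15.
Total paths: 2^15 = 32768
Distribution: P(S=-15)=1/32768, P(S=-13)=15/32768, P(S=-11)=105/32768, P(S=-9)=455/32768, P(S=-7)=1365/32768, P(S=-5)=3003/32768, P(S=-3)=5005/32768, P(S=-1)=6435/32768, P(S=1)=6435/32768, P(S=3)=5005/32768, P(S=5)=3003/32768, P(S=7)=1365/32768, P(S=9)=455/32768, P(S=11)=105/32768, P(S=13)=15/32768, P(S=15)=1/32768
E[|S_15|] = Σ_m |m|·P(S_15=m) = 102960/32768 = 6435/2048

Answer: 6435/2048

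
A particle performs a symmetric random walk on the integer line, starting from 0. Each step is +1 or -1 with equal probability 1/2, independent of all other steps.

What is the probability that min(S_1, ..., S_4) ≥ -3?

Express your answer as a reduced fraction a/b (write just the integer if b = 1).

Let f(t,s) = #length-t paths at position s with S_1..S_t all ≥ -3.
f(t,s) = f(t-1,s-1) + f(t-1,s+1) for s ≥ -3; f(t,s) = 0 for s < -3.
t=0: f(0,0)=1
t=1: f(1,-1)=1 f(1,1)=1
t=2: f(2,-2)=1 f(2,0)=2 f(2,2)=1
t=3: f(3,-3)=1 f(3,-1)=3 f(3,1)=3 f(3,3)=1
t=4: f(4,-2)=4 f(4,0)=6 f(4,2)=4 f(4,4)=1
Σ_s f(4,s) = 15
P = 15/16 = 15/16

Answer: 15/16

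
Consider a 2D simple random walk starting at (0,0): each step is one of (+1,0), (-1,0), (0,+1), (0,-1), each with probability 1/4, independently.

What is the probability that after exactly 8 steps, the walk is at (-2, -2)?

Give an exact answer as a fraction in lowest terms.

Answer: 245/8192

Derivation:
Let h be the number of horizontal steps (so 8-h are vertical). To end at (-2,-2) need (h-2)/2 right-steps and ((8-h)-2)/2 up-steps.
Sum over h with 2 ≤ h ≤ 6, h ≡ 0 (mod 2), 8-h ≡ 0 (mod 2):
h=2: C(8,2)·C(2,0)·C(6,2) = 28·1·15 = 420
h=4: C(8,4)·C(4,1)·C(4,1) = 70·4·4 = 1120
h=6: C(8,6)·C(6,2)·C(2,0) = 28·15·1 = 420
Total favorable: 1960
Total paths: 4^8 = 65536
P = 1960/65536 = 245/8192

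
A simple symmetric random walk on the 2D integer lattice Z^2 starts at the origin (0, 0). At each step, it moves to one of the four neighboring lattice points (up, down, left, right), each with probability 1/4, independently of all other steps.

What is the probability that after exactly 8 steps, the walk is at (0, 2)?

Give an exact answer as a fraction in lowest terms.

Let h be the number of horizontal steps (so 8-h are vertical). To end at (0,2) need (h+0)/2 right-steps and ((8-h)+2)/2 up-steps.
Sum over h with 0 ≤ h ≤ 6, h ≡ 0 (mod 2), 8-h ≡ 0 (mod 2):
h=0: C(8,0)·C(0,0)·C(8,5) = 1·1·56 = 56
h=2: C(8,2)·C(2,1)·C(6,4) = 28·2·15 = 840
h=4: C(8,4)·C(4,2)·C(4,3) = 70·6·4 = 1680
h=6: C(8,6)·C(6,3)·C(2,2) = 28·20·1 = 560
Total favorable: 3136
Total paths: 4^8 = 65536
P = 3136/65536 = 49/1024

Answer: 49/1024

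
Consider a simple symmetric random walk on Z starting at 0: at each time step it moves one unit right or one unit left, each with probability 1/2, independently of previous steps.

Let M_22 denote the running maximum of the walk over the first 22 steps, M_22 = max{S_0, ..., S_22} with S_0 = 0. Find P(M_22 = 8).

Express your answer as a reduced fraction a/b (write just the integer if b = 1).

Let M_22 = max(S_0,...,S_22). Use the reflection principle: for j ≥ 1, #{paths with M_22 ≥ j} = #{S_22 ≥ j} + #{S_22 ≥ j+1}.
By reflection, #{M_22 ≥ 8} = #{S_22 ≥ 8} + #{S_22 ≥ 9} = 280600 + 110056 = 390656.
#{M_22 ≥ 9} = #{S_22 ≥ 9} + #{S_22 ≥ 10} = 110056 + 110056 = 220112.
#{M_22 = 8} = 390656 - 220112 = 170544.
P(M_22 = 8) = 170544/4194304 = 10659/262144

Answer: 10659/262144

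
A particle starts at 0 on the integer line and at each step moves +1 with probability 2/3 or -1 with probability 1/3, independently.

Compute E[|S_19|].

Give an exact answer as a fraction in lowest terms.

S_19 takes values m ≡ 1 (mod 2) with |m| ≤ 19; P(S_19=m) = C(19,(19+m)/2) · (2/3)^((19+m)/2) · (1/3)^((19-m)/2).
Distribution: P(S=-19)=1/1162261467, P(S=-17)=38/1162261467, P(S=-15)=76/129140163, P(S=-13)=2584/387420489, P(S=-11)=20672/387420489, P(S=-9)=41344/129140163, P(S=-7)=578816/387420489, P(S=-5)=2149888/387420489, P(S=-3)=2149888/129140163, P(S=-1)=47297536/1162261467, P(S=1)=94595072/1162261467, P(S=3)=17199104/129140163, P(S=5)=68796416/387420489, P(S=7)=74088448/387420489, P(S=9)=21168128/129140163, P(S=11)=42336256/387420489, P(S=13)=21168128/387420489, P(S=15)=2490368/129140163, P(S=17)=4980736/1162261467, P(S=19)=524288/1162261467
E[|S_19|] = Σ_m |m|·P(S_19=m) = 2556256903/387420489

Answer: 2556256903/387420489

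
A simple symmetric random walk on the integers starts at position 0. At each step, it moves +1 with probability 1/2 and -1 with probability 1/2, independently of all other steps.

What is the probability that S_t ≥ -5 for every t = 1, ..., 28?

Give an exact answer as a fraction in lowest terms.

Let f(t,s) = #length-t paths at position s with S_1..S_t all ≥ -5.
f(t,s) = f(t-1,s-1) + f(t-1,s+1) for s ≥ -5; f(t,s) = 0 for s < -5.
t=0: f(0,0)=1
t=1: f(1,-1)=1 f(1,1)=1
t=2: f(2,-2)=1 f(2,0)=2 f(2,2)=1
t=3: f(3,-3)=1 f(3,-1)=3 f(3,1)=3 f(3,3)=1
t=4: f(4,-4)=1 f(4,-2)=4 f(4,0)=6 f(4,2)=4 f(4,4)=1
t=5: f(5,-5)=1 f(5,-3)=5 f(5,-1)=10 f(5,1)=10 f(5,3)=5 f(5,5)=1
t=6: f(6,-4)=6 f(6,-2)=15 f(6,0)=20 f(6,2)=15 f(6,4)=6 f(6,6)=1
t=7: f(7,-5)=6 f(7,-3)=21 f(7,-1)=35 f(7,1)=35 f(7,3)=21 f(7,5)=7 f(7,7)=1
t=8: f(8,-4)=27 f(8,-2)=56 f(8,0)=70 f(8,2)=56 f(8,4)=28 f(8,6)=8 f(8,8)=1
t=9: f(9,-5)=27 f(9,-3)=83 f(9,-1)=126 f(9,1)=126 f(9,3)=84 f(9,5)=36 f(9,7)=9 f(9,9)=1
t=10: f(10,-4)=110 f(10,-2)=209 f(10,0)=252 f(10,2)=210 f(10,4)=120 f(10,6)=45 f(10,8)=10 f(10,10)=1
t=11: f(11,-5)=110 f(11,-3)=319 f(11,-1)=461 f(11,1)=462 f(11,3)=330 f(11,5)=165 f(11,7)=55 f(11,9)=11 f(11,11)=1
t=12: f(12,-4)=429 f(12,-2)=780 f(12,0)=923 f(12,2)=792 f(12,4)=495 f(12,6)=220 f(12,8)=66 f(12,10)=12 f(12,12)=1
t=13: f(13,-5)=429 f(13,-3)=1209 f(13,-1)=1703 f(13,1)=1715 f(13,3)=1287 f(13,5)=715 f(13,7)=286 f(13,9)=78 f(13,11)=13 f(13,13)=1
t=14: f(14,-4)=1638 f(14,-2)=2912 f(14,0)=3418 f(14,2)=3002 f(14,4)=2002 f(14,6)=1001 f(14,8)=364 f(14,10)=91 f(14,12)=14 f(14,14)=1
t=15: f(15,-5)=1638 f(15,-3)=4550 f(15,-1)=6330 f(15,1)=6420 f(15,3)=5004 f(15,5)=3003 f(15,7)=1365 f(15,9)=455 f(15,11)=105 f(15,13)=15 f(15,15)=1
t=16: f(16,-4)=6188 f(16,-2)=10880 f(16,0)=12750 f(16,2)=11424 f(16,4)=8007 f(16,6)=4368 f(16,8)=1820 f(16,10)=560 f(16,12)=120 f(16,14)=16 f(16,16)=1
t=17: f(17,-5)=6188 f(17,-3)=17068 f(17,-1)=23630 f(17,1)=24174 f(17,3)=19431 f(17,5)=12375 f(17,7)=6188 f(17,9)=2380 f(17,11)=680 f(17,13)=136 f(17,15)=17 f(17,17)=1
t=18: f(18,-4)=23256 f(18,-2)=40698 f(18,0)=47804 f(18,2)=43605 f(18,4)=31806 f(18,6)=18563 f(18,8)=8568 f(18,10)=3060 f(18,12)=816 f(18,14)=153 f(18,16)=18 f(18,18)=1
t=19: f(19,-5)=23256 f(19,-3)=63954 f(19,-1)=88502 f(19,1)=91409 f(19,3)=75411 f(19,5)=50369 f(19,7)=27131 f(19,9)=11628 f(19,11)=3876 f(19,13)=969 f(19,15)=171 f(19,17)=19 f(19,19)=1
t=20: f(20,-4)=87210 f(20,-2)=152456 f(20,0)=179911 f(20,2)=166820 f(20,4)=125780 f(20,6)=77500 f(20,8)=38759 f(20,10)=15504 f(20,12)=4845 f(20,14)=1140 f(20,16)=190 f(20,18)=20 f(20,20)=1
t=21: f(21,-5)=87210 f(21,-3)=239666 f(21,-1)=332367 f(21,1)=346731 f(21,3)=292600 f(21,5)=203280 f(21,7)=116259 f(21,9)=54263 f(21,11)=20349 f(21,13)=5985 f(21,15)=1330 f(21,17)=210 f(21,19)=21 f(21,21)=1
t=22: f(22,-4)=326876 f(22,-2)=572033 f(22,0)=679098 f(22,2)=639331 f(22,4)=495880 f(22,6)=319539 f(22,8)=170522 f(22,10)=74612 f(22,12)=26334 f(22,14)=7315 f(22,16)=1540 f(22,18)=231 f(22,20)=22 f(22,22)=1
t=23: f(23,-5)=326876 f(23,-3)=898909 f(23,-1)=1251131 f(23,1)=1318429 f(23,3)=1135211 f(23,5)=815419 f(23,7)=490061 f(23,9)=245134 f(23,11)=100946 f(23,13)=33649 f(23,15)=8855 f(23,17)=1771 f(23,19)=253 f(23,21)=23 f(23,23)=1
t=24: f(24,-4)=1225785 f(24,-2)=2150040 f(24,0)=2569560 f(24,2)=2453640 f(24,4)=1950630 f(24,6)=1305480 f(24,8)=735195 f(24,10)=346080 f(24,12)=134595 f(24,14)=42504 f(24,16)=10626 f(24,18)=2024 f(24,20)=276 f(24,22)=24 f(24,24)=1
t=25: f(25,-5)=1225785 f(25,-3)=3375825 f(25,-1)=4719600 f(25,1)=5023200 f(25,3)=4404270 f(25,5)=3256110 f(25,7)=2040675 f(25,9)=1081275 f(25,11)=480675 f(25,13)=177099 f(25,15)=53130 f(25,17)=12650 f(25,19)=2300 f(25,21)=300 f(25,23)=25 f(25,25)=1
t=26: f(26,-4)=4601610 f(26,-2)=8095425 f(26,0)=9742800 f(26,2)=9427470 f(26,4)=7660380 f(26,6)=5296785 f(26,8)=3121950 f(26,10)=1561950 f(26,12)=657774 f(26,14)=230229 f(26,16)=65780 f(26,18)=14950 f(26,20)=2600 f(26,22)=325 f(26,24)=26 f(26,26)=1
t=27: f(27,-5)=4601610 f(27,-3)=12697035 f(27,-1)=17838225 f(27,1)=19170270 f(27,3)=17087850 f(27,5)=12957165 f(27,7)=8418735 f(27,9)=4683900 f(27,11)=2219724 f(27,13)=888003 f(27,15)=296009 f(27,17)=80730 f(27,19)=17550 f(27,21)=2925 f(27,23)=351 f(27,25)=27 f(27,27)=1
t=28: f(28,-4)=17298645 f(28,-2)=30535260 f(28,0)=37008495 f(28,2)=36258120 f(28,4)=30045015 f(28,6)=21375900 f(28,8)=13102635 f(28,10)=6903624 f(28,12)=3107727 f(28,14)=1184012 f(28,16)=376739 f(28,18)=98280 f(28,20)=20475 f(28,22)=3276 f(28,24)=378 f(28,26)=28 f(28,28)=1
Σ_s f(28,s) = 197318610
P = 197318610/268435456 = 98659305/134217728

Answer: 98659305/134217728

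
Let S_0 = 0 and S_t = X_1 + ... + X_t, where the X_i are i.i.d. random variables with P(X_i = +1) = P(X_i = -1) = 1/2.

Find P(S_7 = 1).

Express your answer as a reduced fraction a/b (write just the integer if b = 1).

To reach position 1 after 7 steps: need 4 steps of +1 and 3 of -1.
Favorable paths: C(7,4) = 35
Total paths: 2^7 = 128
P = 35/128 = 35/128

Answer: 35/128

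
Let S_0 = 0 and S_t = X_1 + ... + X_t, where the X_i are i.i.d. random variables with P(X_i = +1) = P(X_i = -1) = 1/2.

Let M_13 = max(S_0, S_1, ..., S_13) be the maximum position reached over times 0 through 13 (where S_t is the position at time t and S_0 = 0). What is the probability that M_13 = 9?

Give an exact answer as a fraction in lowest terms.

Answer: 39/4096

Derivation:
Let M_13 = max(S_0,...,S_13). Use the reflection principle: for j ≥ 1, #{paths with M_13 ≥ j} = #{S_13 ≥ j} + #{S_13 ≥ j+1}.
By reflection, #{M_13 ≥ 9} = #{S_13 ≥ 9} + #{S_13 ≥ 10} = 92 + 14 = 106.
#{M_13 ≥ 10} = #{S_13 ≥ 10} + #{S_13 ≥ 11} = 14 + 14 = 28.
#{M_13 = 9} = 106 - 28 = 78.
P(M_13 = 9) = 78/8192 = 39/4096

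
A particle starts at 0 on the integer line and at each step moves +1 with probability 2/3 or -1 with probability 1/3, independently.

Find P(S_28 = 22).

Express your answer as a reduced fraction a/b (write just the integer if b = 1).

Answer: 12213813248/2541865828329

Derivation:
To reach position 22 after 28 steps: need 25 steps of +1 and 3 steps of -1.
Number of such sequences: C(28,25) = 3276
Each has probability (2/3)^25 · (1/3)^3 = 33554432/22876792454961
P = 3276 · 33554432/22876792454961 = 12213813248/2541865828329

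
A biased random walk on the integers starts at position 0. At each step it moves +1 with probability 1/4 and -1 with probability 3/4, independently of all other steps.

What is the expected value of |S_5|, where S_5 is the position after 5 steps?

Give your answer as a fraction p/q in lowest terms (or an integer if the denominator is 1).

Answer: 355/128

Derivation:
S_5 takes values m ≡ 1 (mod 2) with |m| ≤ 5; P(S_5=m) = C(5,(5+m)/2) · (1/4)^((5+m)/2) · (3/4)^((5-m)/2).
Distribution: P(S=-5)=243/1024, P(S=-3)=405/1024, P(S=-1)=135/512, P(S=1)=45/512, P(S=3)=15/1024, P(S=5)=1/1024
E[|S_5|] = Σ_m |m|·P(S_5=m) = 355/128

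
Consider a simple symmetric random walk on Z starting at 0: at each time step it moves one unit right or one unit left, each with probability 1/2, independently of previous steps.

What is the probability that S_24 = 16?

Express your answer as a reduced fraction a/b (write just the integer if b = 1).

Answer: 5313/8388608

Derivation:
To reach position 16 after 24 steps: need 20 steps of +1 and 4 of -1.
Favorable paths: C(24,20) = 10626
Total paths: 2^24 = 16777216
P = 10626/16777216 = 5313/8388608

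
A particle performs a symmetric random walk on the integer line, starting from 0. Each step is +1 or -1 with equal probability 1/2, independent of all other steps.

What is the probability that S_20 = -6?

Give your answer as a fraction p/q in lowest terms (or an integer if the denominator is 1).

To reach position -6 after 20 steps: need 7 steps of +1 and 13 of -1.
Favorable paths: C(20,7) = 77520
Total paths: 2^20 = 1048576
P = 77520/1048576 = 4845/65536

Answer: 4845/65536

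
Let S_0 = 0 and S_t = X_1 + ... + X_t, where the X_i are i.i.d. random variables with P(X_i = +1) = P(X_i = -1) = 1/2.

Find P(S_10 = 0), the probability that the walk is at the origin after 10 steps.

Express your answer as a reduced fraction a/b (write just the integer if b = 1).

Answer: 63/256

Derivation:
To return to 0 after 10 steps: need exactly 5 steps of +1 and 5 of -1.
Favorable paths: C(10,5) = 252
Total paths: 2^10 = 1024
P = 252/1024 = 63/256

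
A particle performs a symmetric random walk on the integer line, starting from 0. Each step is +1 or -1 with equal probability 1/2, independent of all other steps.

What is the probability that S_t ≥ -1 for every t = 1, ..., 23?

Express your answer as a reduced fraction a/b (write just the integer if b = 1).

Let f(t,s) = #length-t paths at position s with S_1..S_t all ≥ -1.
f(t,s) = f(t-1,s-1) + f(t-1,s+1) for s ≥ -1; f(t,s) = 0 for s < -1.
t=0: f(0,0)=1
t=1: f(1,-1)=1 f(1,1)=1
t=2: f(2,0)=2 f(2,2)=1
t=3: f(3,-1)=2 f(3,1)=3 f(3,3)=1
t=4: f(4,0)=5 f(4,2)=4 f(4,4)=1
t=5: f(5,-1)=5 f(5,1)=9 f(5,3)=5 f(5,5)=1
t=6: f(6,0)=14 f(6,2)=14 f(6,4)=6 f(6,6)=1
t=7: f(7,-1)=14 f(7,1)=28 f(7,3)=20 f(7,5)=7 f(7,7)=1
t=8: f(8,0)=42 f(8,2)=48 f(8,4)=27 f(8,6)=8 f(8,8)=1
t=9: f(9,-1)=42 f(9,1)=90 f(9,3)=75 f(9,5)=35 f(9,7)=9 f(9,9)=1
t=10: f(10,0)=132 f(10,2)=165 f(10,4)=110 f(10,6)=44 f(10,8)=10 f(10,10)=1
t=11: f(11,-1)=132 f(11,1)=297 f(11,3)=275 f(11,5)=154 f(11,7)=54 f(11,9)=11 f(11,11)=1
t=12: f(12,0)=429 f(12,2)=572 f(12,4)=429 f(12,6)=208 f(12,8)=65 f(12,10)=12 f(12,12)=1
t=13: f(13,-1)=429 f(13,1)=1001 f(13,3)=1001 f(13,5)=637 f(13,7)=273 f(13,9)=77 f(13,11)=13 f(13,13)=1
t=14: f(14,0)=1430 f(14,2)=2002 f(14,4)=1638 f(14,6)=910 f(14,8)=350 f(14,10)=90 f(14,12)=14 f(14,14)=1
t=15: f(15,-1)=1430 f(15,1)=3432 f(15,3)=3640 f(15,5)=2548 f(15,7)=1260 f(15,9)=440 f(15,11)=104 f(15,13)=15 f(15,15)=1
t=16: f(16,0)=4862 f(16,2)=7072 f(16,4)=6188 f(16,6)=3808 f(16,8)=1700 f(16,10)=544 f(16,12)=119 f(16,14)=16 f(16,16)=1
t=17: f(17,-1)=4862 f(17,1)=11934 f(17,3)=13260 f(17,5)=9996 f(17,7)=5508 f(17,9)=2244 f(17,11)=663 f(17,13)=135 f(17,15)=17 f(17,17)=1
t=18: f(18,0)=16796 f(18,2)=25194 f(18,4)=23256 f(18,6)=15504 f(18,8)=7752 f(18,10)=2907 f(18,12)=798 f(18,14)=152 f(18,16)=18 f(18,18)=1
t=19: f(19,-1)=16796 f(19,1)=41990 f(19,3)=48450 f(19,5)=38760 f(19,7)=23256 f(19,9)=10659 f(19,11)=3705 f(19,13)=950 f(19,15)=170 f(19,17)=19 f(19,19)=1
t=20: f(20,0)=58786 f(20,2)=90440 f(20,4)=87210 f(20,6)=62016 f(20,8)=33915 f(20,10)=14364 f(20,12)=4655 f(20,14)=1120 f(20,16)=189 f(20,18)=20 f(20,20)=1
t=21: f(21,-1)=58786 f(21,1)=149226 f(21,3)=177650 f(21,5)=149226 f(21,7)=95931 f(21,9)=48279 f(21,11)=19019 f(21,13)=5775 f(21,15)=1309 f(21,17)=209 f(21,19)=21 f(21,21)=1
t=22: f(22,0)=208012 f(22,2)=326876 f(22,4)=326876 f(22,6)=245157 f(22,8)=144210 f(22,10)=67298 f(22,12)=24794 f(22,14)=7084 f(22,16)=1518 f(22,18)=230 f(22,20)=22 f(22,22)=1
t=23: f(23,-1)=208012 f(23,1)=534888 f(23,3)=653752 f(23,5)=572033 f(23,7)=389367 f(23,9)=211508 f(23,11)=92092 f(23,13)=31878 f(23,15)=8602 f(23,17)=1748 f(23,19)=252 f(23,21)=23 f(23,23)=1
Σ_s f(23,s) = 2704156
P = 2704156/8388608 = 676039/2097152

Answer: 676039/2097152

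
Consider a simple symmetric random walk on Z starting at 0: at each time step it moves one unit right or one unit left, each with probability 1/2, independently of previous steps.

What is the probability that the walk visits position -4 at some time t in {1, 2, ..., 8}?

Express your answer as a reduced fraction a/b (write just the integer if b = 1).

Count via complement. Let g(t,s) = #length-t paths at position s with S_1..S_t all ≠ -4.
g(t,s) = g(t-1,s-1) + g(t-1,s+1) for s ≠ -4; g(t,-4) = 0.
t=0: g(0,0)=1
t=1: g(1,-1)=1 g(1,1)=1
t=2: g(2,-2)=1 g(2,0)=2 g(2,2)=1
t=3: g(3,-3)=1 g(3,-1)=3 g(3,1)=3 g(3,3)=1
t=4: g(4,-2)=4 g(4,0)=6 g(4,2)=4 g(4,4)=1
t=5: g(5,-3)=4 g(5,-1)=10 g(5,1)=10 g(5,3)=5 g(5,5)=1
t=6: g(6,-2)=14 g(6,0)=20 g(6,2)=15 g(6,4)=6 g(6,6)=1
t=7: g(7,-3)=14 g(7,-1)=34 g(7,1)=35 g(7,3)=21 g(7,5)=7 g(7,7)=1
t=8: g(8,-2)=48 g(8,0)=69 g(8,2)=56 g(8,4)=28 g(8,6)=8 g(8,8)=1
Paths never hitting -4: Σ_s g(8,s) = 210
Paths hitting -4: 2^8 - 210 = 46
P = 46/256 = 23/128

Answer: 23/128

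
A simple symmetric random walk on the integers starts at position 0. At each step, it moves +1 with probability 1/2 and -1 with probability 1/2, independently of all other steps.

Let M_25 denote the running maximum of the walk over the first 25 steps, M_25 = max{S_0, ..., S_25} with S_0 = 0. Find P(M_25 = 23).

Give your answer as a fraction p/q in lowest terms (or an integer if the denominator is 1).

Let M_25 = max(S_0,...,S_25). Use the reflection principle: for j ≥ 1, #{paths with M_25 ≥ j} = #{S_25 ≥ j} + #{S_25 ≥ j+1}.
By reflection, #{M_25 ≥ 23} = #{S_25 ≥ 23} + #{S_25 ≥ 24} = 26 + 1 = 27.
#{M_25 ≥ 24} = #{S_25 ≥ 24} + #{S_25 ≥ 25} = 1 + 1 = 2.
#{M_25 = 23} = 27 - 2 = 25.
P(M_25 = 23) = 25/33554432 = 25/33554432

Answer: 25/33554432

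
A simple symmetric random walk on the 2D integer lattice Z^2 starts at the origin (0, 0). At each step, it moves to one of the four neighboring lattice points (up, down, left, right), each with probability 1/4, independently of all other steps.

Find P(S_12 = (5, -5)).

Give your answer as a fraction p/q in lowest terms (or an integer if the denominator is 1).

Answer: 693/1048576

Derivation:
Let h be the number of horizontal steps (so 12-h are vertical). To end at (5,-5) need (h+5)/2 right-steps and ((12-h)-5)/2 up-steps.
Sum over h with 5 ≤ h ≤ 7, h ≡ 1 (mod 2), 12-h ≡ 1 (mod 2):
h=5: C(12,5)·C(5,5)·C(7,1) = 792·1·7 = 5544
h=7: C(12,7)·C(7,6)·C(5,0) = 792·7·1 = 5544
Total favorable: 11088
Total paths: 4^12 = 16777216
P = 11088/16777216 = 693/1048576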